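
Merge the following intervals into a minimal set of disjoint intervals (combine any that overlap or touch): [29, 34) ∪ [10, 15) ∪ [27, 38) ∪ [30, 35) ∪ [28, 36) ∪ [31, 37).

[10, 15) ∪ [27, 38)

Sort by start: [10, 15), [27, 38), [28, 36), [29, 34), [30, 35), [31, 37).
[27, 38) is disjoint → start new block.
[28, 36) overlaps/touches [27, 38) → extend to [27, 38).
[29, 34) overlaps/touches [27, 38) → extend to [27, 38).
[30, 35) overlaps/touches [27, 38) → extend to [27, 38).
[31, 37) overlaps/touches [27, 38) → extend to [27, 38).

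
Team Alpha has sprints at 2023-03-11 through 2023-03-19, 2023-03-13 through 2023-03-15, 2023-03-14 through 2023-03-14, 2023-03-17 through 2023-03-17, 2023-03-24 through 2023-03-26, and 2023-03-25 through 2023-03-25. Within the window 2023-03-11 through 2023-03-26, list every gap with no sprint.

2023-03-20 through 2023-03-23

After merging, the occupied span is 2023-03-11 through 2023-03-19, 2023-03-24 through 2023-03-26.
Complement within 2023-03-11 through 2023-03-26: 2023-03-20 through 2023-03-23.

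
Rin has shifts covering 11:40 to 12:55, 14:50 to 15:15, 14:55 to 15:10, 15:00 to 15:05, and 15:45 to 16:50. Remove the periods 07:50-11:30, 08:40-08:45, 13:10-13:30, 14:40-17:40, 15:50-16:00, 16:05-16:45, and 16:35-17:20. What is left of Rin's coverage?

11:40–12:55

Merge the first list: 11:40–12:55, 14:50–15:15, 15:45–16:50.
Merge the second list: 07:50–11:30, 13:10–13:30, 14:40–17:40.
11:40–12:55 is untouched.
14:50–15:15 lies entirely inside B → drops out.
15:45–16:50 lies entirely inside B → drops out.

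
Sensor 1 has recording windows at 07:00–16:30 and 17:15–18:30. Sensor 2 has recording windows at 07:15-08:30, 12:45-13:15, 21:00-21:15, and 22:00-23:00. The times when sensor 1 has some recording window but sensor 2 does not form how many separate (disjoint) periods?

A \ B = 07:00–07:15, 08:30–12:45, 13:15–16:30, 17:15–18:30.
That is 4 disjoint pieces.

4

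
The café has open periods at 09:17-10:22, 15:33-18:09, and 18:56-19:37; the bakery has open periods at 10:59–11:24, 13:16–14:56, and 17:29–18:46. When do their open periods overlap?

09:17–10:22 falls entirely outside B.
15:33–18:09 overlaps B on 17:29–18:09.
18:56–19:37 falls entirely outside B.

17:29–18:09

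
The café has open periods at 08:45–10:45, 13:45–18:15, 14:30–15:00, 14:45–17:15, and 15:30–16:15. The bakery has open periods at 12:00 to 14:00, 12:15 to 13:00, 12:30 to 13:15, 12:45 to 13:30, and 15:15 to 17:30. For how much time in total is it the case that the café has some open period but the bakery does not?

First set merges to 08:45–10:45, 13:45–18:15.
Second set merges to 12:00–14:00, 15:15–17:30.
A \ B = 08:45–10:45, 14:00–15:15, 17:30–18:15.
Total: 2 h + 1 h 15 min + 45 min = 4 h.

4 h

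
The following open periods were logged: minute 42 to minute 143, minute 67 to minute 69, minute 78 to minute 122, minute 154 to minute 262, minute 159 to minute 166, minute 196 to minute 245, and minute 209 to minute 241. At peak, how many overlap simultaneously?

At minute 209, 3 of the intervals are simultaneously active.
No point has more.

3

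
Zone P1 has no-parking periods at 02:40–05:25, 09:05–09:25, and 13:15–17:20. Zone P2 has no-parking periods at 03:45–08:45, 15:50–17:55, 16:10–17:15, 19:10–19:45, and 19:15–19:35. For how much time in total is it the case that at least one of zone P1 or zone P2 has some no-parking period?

11 h 40 min

Merge the second list: 03:45-08:45, 15:50-17:55, 19:10-19:45.
A ∪ B = 02:40-08:45, 09:05-09:25, 13:15-17:55, 19:10-19:45.
Total: 6 h 5 min + 20 min + 4 h 40 min + 35 min = 11 h 40 min.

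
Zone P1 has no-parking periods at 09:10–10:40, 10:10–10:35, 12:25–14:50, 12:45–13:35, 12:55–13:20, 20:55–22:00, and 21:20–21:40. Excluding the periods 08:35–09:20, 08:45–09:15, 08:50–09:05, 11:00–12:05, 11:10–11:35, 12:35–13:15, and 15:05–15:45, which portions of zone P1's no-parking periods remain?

Merge the first list: 09:10–10:40, 12:25–14:50, 20:55–22:00.
Merge the second list: 08:35–09:20, 11:00–12:05, 12:35–13:15, 15:05–15:45.
09:10–10:40 minus B → 09:20–10:40.
12:25–14:50 minus B → 12:25–12:35, 13:15–14:50.
20:55–22:00: no B overlap → unchanged.

09:20–10:40, 12:25–12:35, 13:15–14:50, 20:55–22:00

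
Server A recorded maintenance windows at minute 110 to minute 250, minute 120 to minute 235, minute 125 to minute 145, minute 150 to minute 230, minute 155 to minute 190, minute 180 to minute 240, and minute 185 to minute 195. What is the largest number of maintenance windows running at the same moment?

At minute 185, 6 of the intervals are simultaneously active.
No point has more.

6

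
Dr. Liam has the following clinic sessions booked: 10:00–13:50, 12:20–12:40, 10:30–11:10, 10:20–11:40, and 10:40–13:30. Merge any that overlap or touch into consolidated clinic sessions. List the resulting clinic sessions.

10:00–13:50

Sort by start: 10:00–13:50, 10:20–11:40, 10:30–11:10, 10:40–13:30, 12:20–12:40.
10:20–11:40 overlaps/touches 10:00–13:50 → extend to 10:00–13:50.
10:30–11:10 overlaps/touches 10:00–13:50 → extend to 10:00–13:50.
10:40–13:30 overlaps/touches 10:00–13:50 → extend to 10:00–13:50.
12:20–12:40 overlaps/touches 10:00–13:50 → extend to 10:00–13:50.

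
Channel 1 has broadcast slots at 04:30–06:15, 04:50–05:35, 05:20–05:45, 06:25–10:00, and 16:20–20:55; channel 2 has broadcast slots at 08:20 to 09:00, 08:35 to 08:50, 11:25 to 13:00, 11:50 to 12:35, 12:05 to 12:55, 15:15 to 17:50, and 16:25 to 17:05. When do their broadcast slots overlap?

08:20–09:00, 16:20–17:50

A, merged: 04:30–06:15, 06:25–10:00, 16:20–20:55.
B, merged: 08:20–09:00, 11:25–13:00, 15:15–17:50.
04:30–06:15: no overlap with the second set.
06:25–10:00 meets the second set on 08:20–09:00.
16:20–20:55 meets the second set on 16:20–17:50.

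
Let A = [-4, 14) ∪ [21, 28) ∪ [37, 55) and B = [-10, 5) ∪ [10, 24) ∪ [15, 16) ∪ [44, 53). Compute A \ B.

Merge the second list: [-10, 5), [10, 24), [44, 53).
[-4, 14) with B removed leaves [5, 10).
[21, 28) with B removed leaves [24, 28).
[37, 55) with B removed leaves [37, 44), [53, 55).

[5, 10) ∪ [24, 28) ∪ [37, 44) ∪ [53, 55)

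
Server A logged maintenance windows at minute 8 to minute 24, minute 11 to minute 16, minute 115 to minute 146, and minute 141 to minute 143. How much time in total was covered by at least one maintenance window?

47 minutes

Merged: minute 8 to minute 24, minute 115 to minute 146.
Lengths: 16 minutes + 31 minutes = 47 minutes.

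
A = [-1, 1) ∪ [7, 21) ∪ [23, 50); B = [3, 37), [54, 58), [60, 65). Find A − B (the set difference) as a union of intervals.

[-1, 1) ∪ [37, 50)

[-1, 1) is untouched.
[7, 21) lies entirely inside B → drops out.
[23, 50) with B removed leaves [37, 50).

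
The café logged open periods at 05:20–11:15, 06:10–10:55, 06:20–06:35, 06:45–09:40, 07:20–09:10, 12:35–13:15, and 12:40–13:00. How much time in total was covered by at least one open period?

Merged: 05:20–11:15, 12:35–13:15.
Lengths: 5 h 55 min + 40 min = 6 h 35 min.

6 h 35 min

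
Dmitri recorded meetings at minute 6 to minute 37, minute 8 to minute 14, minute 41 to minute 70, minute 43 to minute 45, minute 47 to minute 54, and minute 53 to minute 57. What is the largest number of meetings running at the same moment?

3

Walk the sorted start/end points keeping a running depth.
The depth first hits 3 at minute 53.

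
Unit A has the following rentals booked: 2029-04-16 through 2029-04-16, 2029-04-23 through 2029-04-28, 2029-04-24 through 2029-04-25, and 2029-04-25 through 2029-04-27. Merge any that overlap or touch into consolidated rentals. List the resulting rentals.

2029-04-23 through 2029-04-28 is disjoint → start new block.
2029-04-24 through 2029-04-25 overlaps/touches 2029-04-23 through 2029-04-28 → extend to 2029-04-23 through 2029-04-28.
2029-04-25 through 2029-04-27 overlaps/touches 2029-04-23 through 2029-04-28 → extend to 2029-04-23 through 2029-04-28.

2029-04-16 through 2029-04-16, 2029-04-23 through 2029-04-28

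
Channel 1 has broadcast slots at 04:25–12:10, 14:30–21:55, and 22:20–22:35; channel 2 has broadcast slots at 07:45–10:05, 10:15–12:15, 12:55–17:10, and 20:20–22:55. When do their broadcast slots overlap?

07:45–10:05, 10:15–12:10, 14:30–17:10, 20:20–21:55, 22:20–22:35

04:25–12:10 ∩ B → 07:45–10:05, 10:15–12:10.
14:30–21:55 ∩ B → 14:30–17:10, 20:20–21:55.
22:20–22:35 ∩ B → 22:20–22:35.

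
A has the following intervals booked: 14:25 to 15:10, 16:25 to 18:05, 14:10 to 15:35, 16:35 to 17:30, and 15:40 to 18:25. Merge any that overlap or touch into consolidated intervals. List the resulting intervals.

14:10-15:35, 15:40-18:25

Sort by start: 14:10-15:35, 14:25-15:10, 15:40-18:25, 16:25-18:05, 16:35-17:30.
14:25-15:10 overlaps/touches 14:10-15:35 → extend to 14:10-15:35.
15:40-18:25 is disjoint → start new block.
16:25-18:05 overlaps/touches 15:40-18:25 → extend to 15:40-18:25.
16:35-17:30 overlaps/touches 15:40-18:25 → extend to 15:40-18:25.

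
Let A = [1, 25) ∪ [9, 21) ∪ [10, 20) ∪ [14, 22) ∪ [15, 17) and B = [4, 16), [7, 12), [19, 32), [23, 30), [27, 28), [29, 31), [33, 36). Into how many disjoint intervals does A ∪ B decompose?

2

First set merges to [1, 25).
Second set merges to [4, 16), [19, 32), [33, 36).
A ∪ B = [1, 32), [33, 36).
That is 2 disjoint pieces.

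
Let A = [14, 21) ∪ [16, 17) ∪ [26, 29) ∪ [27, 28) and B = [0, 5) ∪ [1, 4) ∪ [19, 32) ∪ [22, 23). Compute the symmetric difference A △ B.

[0, 5) ∪ [14, 19) ∪ [21, 26) ∪ [29, 32)

A, merged: [14, 21), [26, 29).
B, merged: [0, 5), [19, 32).
A \ B = [14, 19).
B \ A = [0, 5), [21, 26), [29, 32).
Union of the two gives the symmetric difference.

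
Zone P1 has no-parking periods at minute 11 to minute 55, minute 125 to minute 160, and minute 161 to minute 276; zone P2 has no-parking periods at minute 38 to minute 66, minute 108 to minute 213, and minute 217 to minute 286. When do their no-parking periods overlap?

minute 38 to minute 55, minute 125 to minute 160, minute 161 to minute 213, minute 217 to minute 276

minute 11 to minute 55 ∩ B → minute 38 to minute 55.
minute 125 to minute 160 ∩ B → minute 125 to minute 160.
minute 161 to minute 276 ∩ B → minute 161 to minute 213, minute 217 to minute 276.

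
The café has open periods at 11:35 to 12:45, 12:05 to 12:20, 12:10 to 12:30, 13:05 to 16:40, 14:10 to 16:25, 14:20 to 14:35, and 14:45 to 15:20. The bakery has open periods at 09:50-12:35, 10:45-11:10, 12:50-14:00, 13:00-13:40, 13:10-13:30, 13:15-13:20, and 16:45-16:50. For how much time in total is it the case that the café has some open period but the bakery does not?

First set merges to 11:35–12:45, 13:05–16:40.
Second set merges to 09:50–12:35, 12:50–14:00, 16:45–16:50.
A \ B = 12:35–12:45, 14:00–16:40.
Total: 10 min + 2 h 40 min = 2 h 50 min.

2 h 50 min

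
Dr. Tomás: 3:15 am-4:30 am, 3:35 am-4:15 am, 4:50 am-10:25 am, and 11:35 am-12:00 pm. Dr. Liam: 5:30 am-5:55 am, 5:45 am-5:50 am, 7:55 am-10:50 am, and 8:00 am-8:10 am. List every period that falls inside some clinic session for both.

5:30 am-5:55 am, 7:55 am-10:25 am

A, merged: 3:15 am-4:30 am, 4:50 am-10:25 am, 11:35 am-12:00 pm.
B, merged: 5:30 am-5:55 am, 7:55 am-10:50 am.
3:15 am-4:30 am meets no B interval.
4:50 am-10:25 am ∩ B → 5:30 am-5:55 am, 7:55 am-10:25 am.
11:35 am-12:00 pm meets no B interval.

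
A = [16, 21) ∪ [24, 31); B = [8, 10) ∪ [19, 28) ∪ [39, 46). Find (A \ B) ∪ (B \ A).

[8, 10) ∪ [16, 19) ∪ [21, 24) ∪ [28, 31) ∪ [39, 46)

Only in the first: [16, 19), [28, 31).
Only in the second: [8, 10), [21, 24), [39, 46).
Together these are the periods covered by exactly one.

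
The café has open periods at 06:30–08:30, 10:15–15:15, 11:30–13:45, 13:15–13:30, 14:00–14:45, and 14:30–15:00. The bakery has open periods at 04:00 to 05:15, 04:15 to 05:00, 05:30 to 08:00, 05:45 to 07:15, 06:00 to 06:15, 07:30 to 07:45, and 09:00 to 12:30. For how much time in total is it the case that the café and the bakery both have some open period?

Merge the first list: 06:30–08:30, 10:15–15:15.
Merge the second list: 04:00–05:15, 05:30–08:00, 09:00–12:30.
A ∩ B = 06:30–08:00, 10:15–12:30.
Total: 1 h 30 min + 2 h 15 min = 3 h 45 min.

3 h 45 min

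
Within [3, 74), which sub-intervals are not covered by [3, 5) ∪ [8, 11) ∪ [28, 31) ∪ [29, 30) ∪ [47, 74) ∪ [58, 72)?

After merging, the occupied span is [3, 5), [8, 11), [28, 31), [47, 74).
Uncovered inside [3, 74): [5, 8), [11, 28), [31, 47).

[5, 8) ∪ [11, 28) ∪ [31, 47)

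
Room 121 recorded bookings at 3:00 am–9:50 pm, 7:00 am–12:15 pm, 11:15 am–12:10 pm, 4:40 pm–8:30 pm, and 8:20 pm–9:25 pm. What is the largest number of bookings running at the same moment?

3

At 11:15 am, 3 of the intervals are simultaneously active.
No point has more.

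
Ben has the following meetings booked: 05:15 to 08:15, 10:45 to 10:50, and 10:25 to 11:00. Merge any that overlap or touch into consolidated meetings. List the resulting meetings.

Sort by start: 05:15–08:15, 10:25–11:00, 10:45–10:50.
10:25–11:00 is disjoint → start new block.
10:45–10:50 overlaps/touches 10:25–11:00 → extend to 10:25–11:00.

05:15–08:15, 10:25–11:00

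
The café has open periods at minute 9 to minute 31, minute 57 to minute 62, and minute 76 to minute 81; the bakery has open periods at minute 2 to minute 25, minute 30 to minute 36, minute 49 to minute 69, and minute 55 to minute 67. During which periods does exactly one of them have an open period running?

Merge the second list: minute 2 to minute 25, minute 30 to minute 36, minute 49 to minute 69.
Only in the first: minute 25 to minute 30, minute 76 to minute 81.
Only in the second: minute 2 to minute 9, minute 31 to minute 36, minute 49 to minute 57, minute 62 to minute 69.
Together these are the periods covered by exactly one.

minute 2 to minute 9, minute 25 to minute 30, minute 31 to minute 36, minute 49 to minute 57, minute 62 to minute 69, minute 76 to minute 81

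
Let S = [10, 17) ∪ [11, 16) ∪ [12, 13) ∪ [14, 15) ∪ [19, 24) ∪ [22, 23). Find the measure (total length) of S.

Merged: [10, 17), [19, 24).
Lengths: 7 + 5 = 12.

12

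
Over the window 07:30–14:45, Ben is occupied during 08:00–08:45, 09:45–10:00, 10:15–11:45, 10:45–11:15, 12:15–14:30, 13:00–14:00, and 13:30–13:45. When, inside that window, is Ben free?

After merging, the occupied span is 08:00–08:45, 09:45–10:00, 10:15–11:45, 12:15–14:30.
Complement within 07:30–14:45: 07:30–08:00, 08:45–09:45, 10:00–10:15, 11:45–12:15, 14:30–14:45.

07:30–08:00, 08:45–09:45, 10:00–10:15, 11:45–12:15, 14:30–14:45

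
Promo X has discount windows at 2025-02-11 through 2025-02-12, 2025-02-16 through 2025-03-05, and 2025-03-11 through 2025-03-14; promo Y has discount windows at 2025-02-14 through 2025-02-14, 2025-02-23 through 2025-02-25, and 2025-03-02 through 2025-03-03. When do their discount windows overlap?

2025-02-23 through 2025-02-25, 2025-03-02 through 2025-03-03

2025-02-11 through 2025-02-12: no overlap with the second set.
2025-02-16 through 2025-03-05 meets the second set on 2025-02-23 through 2025-02-25, 2025-03-02 through 2025-03-03.
2025-03-11 through 2025-03-14: no overlap with the second set.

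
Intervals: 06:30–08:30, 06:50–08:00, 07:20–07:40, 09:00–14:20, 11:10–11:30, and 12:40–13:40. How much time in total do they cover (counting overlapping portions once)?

Merged: 06:30-08:30, 09:00-14:20.
Lengths: 2 h + 5 h 20 min = 7 h 20 min.

7 h 20 min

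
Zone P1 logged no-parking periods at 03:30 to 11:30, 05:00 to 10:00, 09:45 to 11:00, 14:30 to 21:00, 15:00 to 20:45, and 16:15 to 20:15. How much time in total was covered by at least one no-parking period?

14 h 30 min

Merged: 03:30–11:30, 14:30–21:00.
Lengths: 8 h + 6 h 30 min = 14 h 30 min.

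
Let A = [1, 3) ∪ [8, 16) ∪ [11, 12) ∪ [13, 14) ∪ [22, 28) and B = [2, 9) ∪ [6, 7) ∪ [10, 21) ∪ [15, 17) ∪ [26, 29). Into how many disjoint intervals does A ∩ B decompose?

4

First set merges to [1, 3), [8, 16), [22, 28).
Second set merges to [2, 9), [10, 21), [26, 29).
A ∩ B = [2, 3), [8, 9), [10, 16), [26, 28).
That is 4 disjoint pieces.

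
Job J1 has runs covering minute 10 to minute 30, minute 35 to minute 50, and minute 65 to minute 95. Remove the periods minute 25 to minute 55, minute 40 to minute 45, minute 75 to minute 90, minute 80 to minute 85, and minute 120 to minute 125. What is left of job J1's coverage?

Merge the second list: minute 25 to minute 55, minute 75 to minute 90, minute 120 to minute 125.
minute 10 to minute 30 minus B → minute 10 to minute 25.
minute 35 to minute 50: fully covered by B → removed.
minute 65 to minute 95 minus B → minute 65 to minute 75, minute 90 to minute 95.

minute 10 to minute 25, minute 65 to minute 75, minute 90 to minute 95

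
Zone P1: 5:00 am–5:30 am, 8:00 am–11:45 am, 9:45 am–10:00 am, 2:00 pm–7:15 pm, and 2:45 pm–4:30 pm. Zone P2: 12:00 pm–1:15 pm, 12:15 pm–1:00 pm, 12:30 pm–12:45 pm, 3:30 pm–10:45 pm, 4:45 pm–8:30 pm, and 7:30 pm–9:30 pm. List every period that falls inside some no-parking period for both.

3:30 pm-7:15 pm

Merge the first list: 5:00 am-5:30 am, 8:00 am-11:45 am, 2:00 pm-7:15 pm.
Merge the second list: 12:00 pm-1:15 pm, 3:30 pm-10:45 pm.
5:00 am-5:30 am: no overlap with the second set.
8:00 am-11:45 am: no overlap with the second set.
2:00 pm-7:15 pm meets the second set on 3:30 pm-7:15 pm.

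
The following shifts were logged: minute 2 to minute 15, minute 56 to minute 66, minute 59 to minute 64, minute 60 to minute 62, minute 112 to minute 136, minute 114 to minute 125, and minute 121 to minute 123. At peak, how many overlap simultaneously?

At minute 60, 3 of the intervals are simultaneously active.
No point has more.

3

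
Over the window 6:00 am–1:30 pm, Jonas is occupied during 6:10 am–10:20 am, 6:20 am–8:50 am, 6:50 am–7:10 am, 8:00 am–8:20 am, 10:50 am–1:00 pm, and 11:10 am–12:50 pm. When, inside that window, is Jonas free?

Covered (merged): 6:10 am–10:20 am, 10:50 am–1:00 pm.
Gaps within 6:00 am–1:30 pm: 6:00 am–6:10 am, 10:20 am–10:50 am, 1:00 pm–1:30 pm.

6:00 am–6:10 am, 10:20 am–10:50 am, 1:00 pm–1:30 pm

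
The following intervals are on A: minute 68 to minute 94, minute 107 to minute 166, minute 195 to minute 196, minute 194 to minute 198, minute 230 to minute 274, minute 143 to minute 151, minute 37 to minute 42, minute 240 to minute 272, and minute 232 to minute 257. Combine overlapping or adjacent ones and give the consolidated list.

Sort by start: minute 37 to minute 42, minute 68 to minute 94, minute 107 to minute 166, minute 143 to minute 151, minute 194 to minute 198, minute 195 to minute 196, minute 230 to minute 274, minute 232 to minute 257, minute 240 to minute 272.
minute 68 to minute 94 is disjoint → start new block.
minute 107 to minute 166 is disjoint → start new block.
minute 143 to minute 151 overlaps/touches minute 107 to minute 166 → extend to minute 107 to minute 166.
minute 194 to minute 198 is disjoint → start new block.
minute 195 to minute 196 overlaps/touches minute 194 to minute 198 → extend to minute 194 to minute 198.
minute 230 to minute 274 is disjoint → start new block.
minute 232 to minute 257 overlaps/touches minute 230 to minute 274 → extend to minute 230 to minute 274.
minute 240 to minute 272 overlaps/touches minute 230 to minute 274 → extend to minute 230 to minute 274.

minute 37 to minute 42, minute 68 to minute 94, minute 107 to minute 166, minute 194 to minute 198, minute 230 to minute 274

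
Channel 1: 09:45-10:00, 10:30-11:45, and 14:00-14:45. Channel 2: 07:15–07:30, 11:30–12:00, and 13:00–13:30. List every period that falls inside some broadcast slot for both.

11:30–11:45

09:45–10:00 meets no B interval.
10:30–11:45 ∩ B → 11:30–11:45.
14:00–14:45 meets no B interval.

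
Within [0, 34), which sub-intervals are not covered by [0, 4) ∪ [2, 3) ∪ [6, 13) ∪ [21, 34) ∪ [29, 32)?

[4, 6) ∪ [13, 21)

The merged coverage is [0, 4), [6, 13), [21, 34).
Complement within [0, 34): [4, 6), [13, 21).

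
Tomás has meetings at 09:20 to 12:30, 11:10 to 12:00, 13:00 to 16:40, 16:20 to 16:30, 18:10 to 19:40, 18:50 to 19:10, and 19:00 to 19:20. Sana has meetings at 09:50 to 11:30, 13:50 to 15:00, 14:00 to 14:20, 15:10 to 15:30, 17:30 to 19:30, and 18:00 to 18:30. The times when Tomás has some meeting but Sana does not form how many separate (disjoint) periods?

6

First set merges to 09:20–12:30, 13:00–16:40, 18:10–19:40.
Second set merges to 09:50–11:30, 13:50–15:00, 15:10–15:30, 17:30–19:30.
A \ B = 09:20–09:50, 11:30–12:30, 13:00–13:50, 15:00–15:10, 15:30–16:40, 19:30–19:40.
That is 6 disjoint pieces.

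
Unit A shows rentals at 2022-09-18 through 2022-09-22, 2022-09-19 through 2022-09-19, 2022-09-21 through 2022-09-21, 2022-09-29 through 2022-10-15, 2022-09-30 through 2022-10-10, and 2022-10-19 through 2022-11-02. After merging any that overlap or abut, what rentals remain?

2022-09-19 through 2022-09-19 overlaps/touches 2022-09-18 through 2022-09-22 → extend to 2022-09-18 through 2022-09-22.
2022-09-21 through 2022-09-21 overlaps/touches 2022-09-18 through 2022-09-22 → extend to 2022-09-18 through 2022-09-22.
2022-09-29 through 2022-10-15 is disjoint → start new block.
2022-09-30 through 2022-10-10 overlaps/touches 2022-09-29 through 2022-10-15 → extend to 2022-09-29 through 2022-10-15.
2022-10-19 through 2022-11-02 is disjoint → start new block.

2022-09-18 through 2022-09-22, 2022-09-29 through 2022-10-15, 2022-10-19 through 2022-11-02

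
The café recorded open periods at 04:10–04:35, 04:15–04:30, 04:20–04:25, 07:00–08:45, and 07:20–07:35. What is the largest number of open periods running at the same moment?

3

At 04:20, 3 of the intervals are simultaneously active.
No point has more.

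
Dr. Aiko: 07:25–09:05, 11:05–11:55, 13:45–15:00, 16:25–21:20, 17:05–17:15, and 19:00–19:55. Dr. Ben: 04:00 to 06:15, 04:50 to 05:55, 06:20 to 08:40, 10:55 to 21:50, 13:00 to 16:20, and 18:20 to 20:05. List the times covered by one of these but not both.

04:00–06:15, 06:20–07:25, 08:40–09:05, 10:55–11:05, 11:55–13:45, 15:00–16:25, 21:20–21:50

Merge the first list: 07:25–09:05, 11:05–11:55, 13:45–15:00, 16:25–21:20.
Merge the second list: 04:00–06:15, 06:20–08:40, 10:55–21:50.
A but not B: 08:40–09:05.
B but not A: 04:00–06:15, 06:20–07:25, 10:55–11:05, 11:55–13:45, 15:00–16:25, 21:20–21:50.
Combining gives A △ B.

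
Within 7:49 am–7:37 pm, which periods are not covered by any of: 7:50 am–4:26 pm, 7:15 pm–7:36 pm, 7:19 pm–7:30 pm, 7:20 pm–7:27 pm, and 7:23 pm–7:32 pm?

Covered (merged): 7:50 am–4:26 pm, 7:15 pm–7:36 pm.
Uncovered inside 7:49 am–7:37 pm: 7:49 am–7:50 am, 4:26 pm–7:15 pm, 7:36 pm–7:37 pm.

7:49 am–7:50 am, 4:26 pm–7:15 pm, 7:36 pm–7:37 pm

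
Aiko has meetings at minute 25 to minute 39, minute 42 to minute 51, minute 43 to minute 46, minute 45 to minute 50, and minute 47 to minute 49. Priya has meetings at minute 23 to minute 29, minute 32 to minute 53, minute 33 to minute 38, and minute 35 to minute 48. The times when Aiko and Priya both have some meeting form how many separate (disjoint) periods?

First set merges to minute 25 to minute 39, minute 42 to minute 51.
Second set merges to minute 23 to minute 29, minute 32 to minute 53.
A ∩ B = minute 25 to minute 29, minute 32 to minute 39, minute 42 to minute 51.
That is 3 disjoint pieces.

3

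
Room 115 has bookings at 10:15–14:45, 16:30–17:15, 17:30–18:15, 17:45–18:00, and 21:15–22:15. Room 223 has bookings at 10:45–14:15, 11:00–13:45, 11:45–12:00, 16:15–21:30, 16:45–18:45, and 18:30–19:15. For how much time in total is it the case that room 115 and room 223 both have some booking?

5 h 15 min

Merge the first list: 10:15–14:45, 16:30–17:15, 17:30–18:15, 21:15–22:15.
Merge the second list: 10:45–14:15, 16:15–21:30.
A ∩ B = 10:45–14:15, 16:30–17:15, 17:30–18:15, 21:15–21:30.
Total: 3 h 30 min + 45 min + 45 min + 15 min = 5 h 15 min.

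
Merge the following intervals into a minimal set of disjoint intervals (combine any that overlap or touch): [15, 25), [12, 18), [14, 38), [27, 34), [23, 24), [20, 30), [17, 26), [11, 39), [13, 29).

[11, 39)

Sort by start: [11, 39), [12, 18), [13, 29), [14, 38), [15, 25), [17, 26), [20, 30), [23, 24), [27, 34).
[12, 18) overlaps/touches [11, 39) → extend to [11, 39).
[13, 29) overlaps/touches [11, 39) → extend to [11, 39).
[14, 38) overlaps/touches [11, 39) → extend to [11, 39).
[15, 25) overlaps/touches [11, 39) → extend to [11, 39).
[17, 26) overlaps/touches [11, 39) → extend to [11, 39).
[20, 30) overlaps/touches [11, 39) → extend to [11, 39).
[23, 24) overlaps/touches [11, 39) → extend to [11, 39).
[27, 34) overlaps/touches [11, 39) → extend to [11, 39).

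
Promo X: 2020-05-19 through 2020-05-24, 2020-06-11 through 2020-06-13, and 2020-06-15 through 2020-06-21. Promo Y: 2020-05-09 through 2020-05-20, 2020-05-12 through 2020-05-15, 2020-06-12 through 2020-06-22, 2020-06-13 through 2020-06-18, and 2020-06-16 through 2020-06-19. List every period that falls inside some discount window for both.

Merge the second list: 2020-05-09 through 2020-05-20, 2020-06-12 through 2020-06-22.
2020-05-19 through 2020-05-24 ∩ B → 2020-05-19 through 2020-05-20.
2020-06-11 through 2020-06-13 ∩ B → 2020-06-12 through 2020-06-13.
2020-06-15 through 2020-06-21 ∩ B → 2020-06-15 through 2020-06-21.

2020-05-19 through 2020-05-20, 2020-06-12 through 2020-06-13, 2020-06-15 through 2020-06-21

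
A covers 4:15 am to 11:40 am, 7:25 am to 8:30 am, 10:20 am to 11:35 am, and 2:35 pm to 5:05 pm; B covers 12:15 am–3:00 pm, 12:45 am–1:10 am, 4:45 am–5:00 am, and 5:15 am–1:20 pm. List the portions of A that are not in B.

Merge the first list: 4:15 am-11:40 am, 2:35 pm-5:05 pm.
Merge the second list: 12:15 am-3:00 pm.
4:15 am-11:40 am: fully covered by B → removed.
2:35 pm-5:05 pm minus B → 3:00 pm-5:05 pm.

3:00 pm-5:05 pm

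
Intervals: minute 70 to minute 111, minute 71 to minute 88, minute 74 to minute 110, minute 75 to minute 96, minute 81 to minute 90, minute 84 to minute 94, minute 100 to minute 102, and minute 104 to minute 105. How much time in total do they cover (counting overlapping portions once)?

Merged: minute 70 to minute 111.
Length: 41 minutes.

41 minutes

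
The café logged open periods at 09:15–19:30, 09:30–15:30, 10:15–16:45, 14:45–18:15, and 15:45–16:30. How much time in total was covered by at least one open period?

10 h 15 min

Merged: 09:15–19:30.
Length: 10 h 15 min.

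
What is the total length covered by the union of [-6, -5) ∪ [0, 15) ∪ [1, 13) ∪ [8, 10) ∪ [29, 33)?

Merged: [-6, -5), [0, 15), [29, 33).
Lengths: 1 + 15 + 4 = 20.

20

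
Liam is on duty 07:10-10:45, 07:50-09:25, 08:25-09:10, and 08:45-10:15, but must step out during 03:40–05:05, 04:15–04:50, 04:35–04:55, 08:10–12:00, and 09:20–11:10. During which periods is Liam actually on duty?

07:10-08:10

First set merges to 07:10-10:45.
Second set merges to 03:40-05:05, 08:10-12:00.
07:10-10:45 minus B → 07:10-08:10.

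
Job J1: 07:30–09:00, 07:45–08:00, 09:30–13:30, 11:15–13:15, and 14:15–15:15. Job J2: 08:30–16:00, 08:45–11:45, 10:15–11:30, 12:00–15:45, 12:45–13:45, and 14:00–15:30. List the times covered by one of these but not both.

07:30–08:30, 09:00–09:30, 13:30–14:15, 15:15–16:00

Merge the first list: 07:30–09:00, 09:30–13:30, 14:15–15:15.
Merge the second list: 08:30–16:00.
A but not B: 07:30–08:30.
B but not A: 09:00–09:30, 13:30–14:15, 15:15–16:00.
Combining gives A △ B.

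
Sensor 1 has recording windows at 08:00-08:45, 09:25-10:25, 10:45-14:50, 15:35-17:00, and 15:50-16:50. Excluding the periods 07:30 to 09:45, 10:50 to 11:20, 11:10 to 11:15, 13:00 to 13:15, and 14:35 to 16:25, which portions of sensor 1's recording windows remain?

First set merges to 08:00-08:45, 09:25-10:25, 10:45-14:50, 15:35-17:00.
Second set merges to 07:30-09:45, 10:50-11:20, 13:00-13:15, 14:35-16:25.
08:00-08:45 lies entirely inside B → drops out.
09:25-10:25 with B removed leaves 09:45-10:25.
10:45-14:50 with B removed leaves 10:45-10:50, 11:20-13:00, 13:15-14:35.
15:35-17:00 with B removed leaves 16:25-17:00.

09:45-10:25, 10:45-10:50, 11:20-13:00, 13:15-14:35, 16:25-17:00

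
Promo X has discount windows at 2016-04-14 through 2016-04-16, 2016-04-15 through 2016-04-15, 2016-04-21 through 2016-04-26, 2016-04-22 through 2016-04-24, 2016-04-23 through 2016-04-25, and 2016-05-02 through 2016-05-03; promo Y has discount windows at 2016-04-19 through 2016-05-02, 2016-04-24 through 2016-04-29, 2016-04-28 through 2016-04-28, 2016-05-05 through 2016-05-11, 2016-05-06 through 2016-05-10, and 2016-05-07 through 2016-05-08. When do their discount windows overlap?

First set merges to 2016-04-14 through 2016-04-16, 2016-04-21 through 2016-04-26, 2016-05-02 through 2016-05-03.
Second set merges to 2016-04-19 through 2016-05-02, 2016-05-05 through 2016-05-11.
2016-04-14 through 2016-04-16 falls entirely outside B.
2016-04-21 through 2016-04-26 overlaps B on 2016-04-21 through 2016-04-26.
2016-05-02 through 2016-05-03 overlaps B on 2016-05-02 through 2016-05-02.

2016-04-21 through 2016-04-26, 2016-05-02 through 2016-05-02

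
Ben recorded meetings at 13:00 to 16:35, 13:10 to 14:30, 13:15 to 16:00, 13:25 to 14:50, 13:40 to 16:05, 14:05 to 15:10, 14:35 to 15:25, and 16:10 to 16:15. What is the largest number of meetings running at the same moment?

Sweep endpoints in order; track running count of active intervals.
Peak of 6 reached at 14:05.

6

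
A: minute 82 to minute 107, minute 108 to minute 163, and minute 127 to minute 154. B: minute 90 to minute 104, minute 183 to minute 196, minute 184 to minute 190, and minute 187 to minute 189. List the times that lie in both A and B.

minute 90 to minute 104

Merge the first list: minute 82 to minute 107, minute 108 to minute 163.
Merge the second list: minute 90 to minute 104, minute 183 to minute 196.
minute 82 to minute 107 overlaps B on minute 90 to minute 104.
minute 108 to minute 163 falls entirely outside B.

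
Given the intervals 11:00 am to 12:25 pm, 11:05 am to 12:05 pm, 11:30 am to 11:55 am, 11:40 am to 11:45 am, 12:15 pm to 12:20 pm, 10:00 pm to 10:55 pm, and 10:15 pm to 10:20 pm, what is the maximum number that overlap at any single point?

At 11:40 am, 4 of the intervals are simultaneously active.
No point has more.

4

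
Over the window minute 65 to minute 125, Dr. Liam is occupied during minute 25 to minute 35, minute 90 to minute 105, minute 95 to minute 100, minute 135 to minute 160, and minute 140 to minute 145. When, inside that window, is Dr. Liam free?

After merging, the occupied span is minute 25 to minute 35, minute 90 to minute 105, minute 135 to minute 160.
Complement within minute 65 to minute 125: minute 65 to minute 90, minute 105 to minute 125.

minute 65 to minute 90, minute 105 to minute 125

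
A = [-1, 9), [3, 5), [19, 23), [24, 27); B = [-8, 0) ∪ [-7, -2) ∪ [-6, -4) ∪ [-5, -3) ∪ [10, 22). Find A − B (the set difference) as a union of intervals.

[0, 9) ∪ [22, 23) ∪ [24, 27)

A, merged: [-1, 9), [19, 23), [24, 27).
B, merged: [-8, 0), [10, 22).
[-1, 9) minus B → [0, 9).
[19, 23) minus B → [22, 23).
[24, 27): no B overlap → unchanged.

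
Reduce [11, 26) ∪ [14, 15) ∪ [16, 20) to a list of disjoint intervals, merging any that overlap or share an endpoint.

[14, 15) overlaps/touches [11, 26) → extend to [11, 26).
[16, 20) overlaps/touches [11, 26) → extend to [11, 26).

[11, 26)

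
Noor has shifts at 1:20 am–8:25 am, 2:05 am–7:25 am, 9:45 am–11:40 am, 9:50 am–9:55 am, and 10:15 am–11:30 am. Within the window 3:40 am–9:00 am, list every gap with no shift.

Covered (merged): 1:20 am–8:25 am, 9:45 am–11:40 am.
Complement within 3:40 am–9:00 am: 8:25 am–9:00 am.

8:25 am–9:00 am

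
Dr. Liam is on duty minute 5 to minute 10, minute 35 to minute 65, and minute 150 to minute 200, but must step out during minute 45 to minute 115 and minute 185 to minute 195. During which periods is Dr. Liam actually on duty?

minute 5 to minute 10, minute 35 to minute 45, minute 150 to minute 185, minute 195 to minute 200

minute 5 to minute 10: nothing removed.
minute 35 to minute 65 \ B = minute 35 to minute 45.
minute 150 to minute 200 \ B = minute 150 to minute 185, minute 195 to minute 200.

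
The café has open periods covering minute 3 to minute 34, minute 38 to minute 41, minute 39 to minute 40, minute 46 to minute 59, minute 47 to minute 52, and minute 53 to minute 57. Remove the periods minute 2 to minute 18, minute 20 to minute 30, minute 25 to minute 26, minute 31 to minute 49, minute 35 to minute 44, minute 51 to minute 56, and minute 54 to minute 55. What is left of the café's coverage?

First set merges to minute 3 to minute 34, minute 38 to minute 41, minute 46 to minute 59.
Second set merges to minute 2 to minute 18, minute 20 to minute 30, minute 31 to minute 49, minute 51 to minute 56.
minute 3 to minute 34 with B removed leaves minute 18 to minute 20, minute 30 to minute 31.
minute 38 to minute 41 lies entirely inside B → drops out.
minute 46 to minute 59 with B removed leaves minute 49 to minute 51, minute 56 to minute 59.

minute 18 to minute 20, minute 30 to minute 31, minute 49 to minute 51, minute 56 to minute 59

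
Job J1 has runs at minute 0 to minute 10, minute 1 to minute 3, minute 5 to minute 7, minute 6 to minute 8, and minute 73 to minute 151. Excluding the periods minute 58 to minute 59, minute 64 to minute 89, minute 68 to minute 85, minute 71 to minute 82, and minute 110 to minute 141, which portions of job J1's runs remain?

Merge the first list: minute 0 to minute 10, minute 73 to minute 151.
Merge the second list: minute 58 to minute 59, minute 64 to minute 89, minute 110 to minute 141.
minute 0 to minute 10: no B overlap → unchanged.
minute 73 to minute 151 minus B → minute 89 to minute 110, minute 141 to minute 151.

minute 0 to minute 10, minute 89 to minute 110, minute 141 to minute 151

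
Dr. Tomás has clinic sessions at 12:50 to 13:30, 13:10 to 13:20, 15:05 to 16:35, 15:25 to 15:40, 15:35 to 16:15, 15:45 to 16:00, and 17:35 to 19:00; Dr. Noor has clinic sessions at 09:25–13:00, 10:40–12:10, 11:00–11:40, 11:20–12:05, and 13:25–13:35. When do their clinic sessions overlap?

12:50–13:00, 13:25–13:30

First set merges to 12:50–13:30, 15:05–16:35, 17:35–19:00.
Second set merges to 09:25–13:00, 13:25–13:35.
12:50–13:30 meets the second set on 12:50–13:00, 13:25–13:30.
15:05–16:35: no overlap with the second set.
17:35–19:00: no overlap with the second set.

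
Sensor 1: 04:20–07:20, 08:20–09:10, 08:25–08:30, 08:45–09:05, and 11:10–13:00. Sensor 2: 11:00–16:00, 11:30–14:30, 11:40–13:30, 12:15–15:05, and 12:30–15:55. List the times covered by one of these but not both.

04:20–07:20, 08:20–09:10, 11:00–11:10, 13:00–16:00

A, merged: 04:20–07:20, 08:20–09:10, 11:10–13:00.
B, merged: 11:00–16:00.
A \ B = 04:20–07:20, 08:20–09:10.
B \ A = 11:00–11:10, 13:00–16:00.
Union of the two gives the symmetric difference.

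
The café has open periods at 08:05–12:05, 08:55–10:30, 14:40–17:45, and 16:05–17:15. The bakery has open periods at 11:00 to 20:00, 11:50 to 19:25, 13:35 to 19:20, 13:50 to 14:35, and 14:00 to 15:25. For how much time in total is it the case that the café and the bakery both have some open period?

4 h 10 min

Merge the first list: 08:05–12:05, 14:40–17:45.
Merge the second list: 11:00–20:00.
A ∩ B = 11:00–12:05, 14:40–17:45.
Total: 1 h 5 min + 3 h 5 min = 4 h 10 min.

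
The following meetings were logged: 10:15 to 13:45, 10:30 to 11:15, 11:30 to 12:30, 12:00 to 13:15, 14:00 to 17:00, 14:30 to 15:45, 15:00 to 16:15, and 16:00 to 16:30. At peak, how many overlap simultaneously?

3

Sweep endpoints in order; track running count of active intervals.
Peak of 3 reached at 12:00.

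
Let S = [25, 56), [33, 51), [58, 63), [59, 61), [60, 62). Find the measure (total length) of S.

36

Merged: [25, 56), [58, 63).
Lengths: 31 + 5 = 36.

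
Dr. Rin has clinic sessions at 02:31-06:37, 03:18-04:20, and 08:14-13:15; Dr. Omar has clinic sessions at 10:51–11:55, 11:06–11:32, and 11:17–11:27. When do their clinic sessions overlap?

A, merged: 02:31–06:37, 08:14–13:15.
B, merged: 10:51–11:55.
02:31–06:37 falls entirely outside B.
08:14–13:15 overlaps B on 10:51–11:55.

10:51–11:55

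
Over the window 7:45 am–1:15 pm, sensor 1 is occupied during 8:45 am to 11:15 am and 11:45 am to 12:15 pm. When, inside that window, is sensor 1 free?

Covered (merged): 8:45 am-11:15 am, 11:45 am-12:15 pm.
Complement within 7:45 am-1:15 pm: 7:45 am-8:45 am, 11:15 am-11:45 am, 12:15 pm-1:15 pm.

7:45 am-8:45 am, 11:15 am-11:45 am, 12:15 pm-1:15 pm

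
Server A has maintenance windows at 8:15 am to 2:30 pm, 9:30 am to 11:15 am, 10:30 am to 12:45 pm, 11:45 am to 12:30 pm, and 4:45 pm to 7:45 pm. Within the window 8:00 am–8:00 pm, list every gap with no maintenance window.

8:00 am–8:15 am, 2:30 pm–4:45 pm, 7:45 pm–8:00 pm

After merging, the occupied span is 8:15 am–2:30 pm, 4:45 pm–7:45 pm.
Gaps within 8:00 am–8:00 pm: 8:00 am–8:15 am, 2:30 pm–4:45 pm, 7:45 pm–8:00 pm.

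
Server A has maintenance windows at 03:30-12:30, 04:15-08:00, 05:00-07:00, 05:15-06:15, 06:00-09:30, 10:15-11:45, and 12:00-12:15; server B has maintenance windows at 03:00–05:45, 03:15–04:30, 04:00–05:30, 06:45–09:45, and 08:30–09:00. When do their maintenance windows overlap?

A, merged: 03:30-12:30.
B, merged: 03:00-05:45, 06:45-09:45.
03:30-12:30 meets the second set on 03:30-05:45, 06:45-09:45.

03:30-05:45, 06:45-09:45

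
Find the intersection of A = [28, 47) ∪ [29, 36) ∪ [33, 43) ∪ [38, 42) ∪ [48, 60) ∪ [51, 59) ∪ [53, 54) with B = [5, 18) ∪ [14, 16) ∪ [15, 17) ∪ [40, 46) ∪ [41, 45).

Merge the first list: [28, 47), [48, 60).
Merge the second list: [5, 18), [40, 46).
[28, 47) ∩ B → [40, 46).
[48, 60) meets no B interval.

[40, 46)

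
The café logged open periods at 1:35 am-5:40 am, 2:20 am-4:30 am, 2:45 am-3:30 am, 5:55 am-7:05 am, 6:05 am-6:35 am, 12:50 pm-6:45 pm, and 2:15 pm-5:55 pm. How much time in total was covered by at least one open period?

11 h 10 min

Merged: 1:35 am-5:40 am, 5:55 am-7:05 am, 12:50 pm-6:45 pm.
Lengths: 4 h 5 min + 1 h 10 min + 5 h 55 min = 11 h 10 min.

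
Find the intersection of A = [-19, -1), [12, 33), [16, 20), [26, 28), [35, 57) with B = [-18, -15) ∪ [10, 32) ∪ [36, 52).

A, merged: [-19, -1), [12, 33), [35, 57).
[-19, -1) ∩ B → [-18, -15).
[12, 33) ∩ B → [12, 32).
[35, 57) ∩ B → [36, 52).

[-18, -15) ∪ [12, 32) ∪ [36, 52)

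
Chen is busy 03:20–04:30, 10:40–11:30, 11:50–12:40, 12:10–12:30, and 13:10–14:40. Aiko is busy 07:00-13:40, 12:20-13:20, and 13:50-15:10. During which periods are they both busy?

Merge the first list: 03:20–04:30, 10:40–11:30, 11:50–12:40, 13:10–14:40.
Merge the second list: 07:00–13:40, 13:50–15:10.
03:20–04:30: no overlap with the second set.
10:40–11:30 meets the second set on 10:40–11:30.
11:50–12:40 meets the second set on 11:50–12:40.
13:10–14:40 meets the second set on 13:10–13:40, 13:50–14:40.

10:40–11:30, 11:50–12:40, 13:10–13:40, 13:50–14:40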